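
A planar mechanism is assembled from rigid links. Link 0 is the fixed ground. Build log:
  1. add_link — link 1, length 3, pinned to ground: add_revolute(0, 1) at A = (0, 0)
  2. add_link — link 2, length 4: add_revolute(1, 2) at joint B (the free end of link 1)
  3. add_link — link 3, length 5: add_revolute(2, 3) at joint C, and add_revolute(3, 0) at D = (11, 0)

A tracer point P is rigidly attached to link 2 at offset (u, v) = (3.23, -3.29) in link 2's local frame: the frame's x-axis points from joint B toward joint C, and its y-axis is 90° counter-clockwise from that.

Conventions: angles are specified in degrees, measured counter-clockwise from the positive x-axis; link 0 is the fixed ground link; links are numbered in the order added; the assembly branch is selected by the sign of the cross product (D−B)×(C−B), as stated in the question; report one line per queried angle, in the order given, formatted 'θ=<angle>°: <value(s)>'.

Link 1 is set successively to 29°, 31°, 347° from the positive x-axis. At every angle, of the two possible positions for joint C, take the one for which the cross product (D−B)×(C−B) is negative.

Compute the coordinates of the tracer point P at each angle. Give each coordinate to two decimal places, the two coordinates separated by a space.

A=(0,0), D=(11.00,0)
θ=29°: B = A + 3.00·(cos29°, sin29°) = (2.6239, 1.4544)
θ=29°: |BD| = 8.5015
θ=29°: circle(B,4.00) ∩ circle(D,5.00): a=3.7214, h=1.4666
θ=29°:   candidates: C₊=(6.5413,2.2628) cross=12.469; C₋=(6.0395,-0.6273) cross=-12.469
θ=29°:   branch - wants cross < 0 → take C=(6.0395,-0.6273) (cross=-12.469)
θ=29°: ex = (C−B)/|BC| = (0.8539,-0.5204); ey = (0.5204,0.8539)
θ=29°: P = B + 3.23·ex + -3.29·ey = (3.6698,-3.0359)
θ=31°: B = A + 3.00·(cos31°, sin31°) = (2.5715, 1.5451)
θ=31°: |BD| = 8.5690
θ=31°: circle(B,4.00) ∩ circle(D,5.00): a=3.7593, h=1.3666
θ=31°:   candidates: C₊=(6.5156,2.2114) cross=11.710; C₋=(6.0228,-0.4769) cross=-11.710
θ=31°:   branch - wants cross < 0 → take C=(6.0228,-0.4769) (cross=-11.710)
θ=31°: ex = (C−B)/|BC| = (0.8628,-0.5055); ey = (0.5055,0.8628)
θ=31°: P = B + 3.23·ex + -3.29·ey = (3.6953,-2.9264)
θ=347°: B = A + 3.00·(cos347°, sin347°) = (2.9231, -0.6749)
θ=347°: |BD| = 8.1050
θ=347°: circle(B,4.00) ∩ circle(D,5.00): a=3.4973, h=1.9414
θ=347°:   candidates: C₊=(6.2466,1.5510) cross=15.735; C₋=(6.5699,-2.3183) cross=-15.735
θ=347°:   branch - wants cross < 0 → take C=(6.5699,-2.3183) (cross=-15.735)
θ=347°: ex = (C−B)/|BC| = (0.9117,-0.4109); ey = (0.4109,0.9117)
θ=347°: P = B + 3.23·ex + -3.29·ey = (4.5162,-5.0014)

θ=29°: 3.67 -3.04
θ=31°: 3.70 -2.93
θ=347°: 4.52 -5.00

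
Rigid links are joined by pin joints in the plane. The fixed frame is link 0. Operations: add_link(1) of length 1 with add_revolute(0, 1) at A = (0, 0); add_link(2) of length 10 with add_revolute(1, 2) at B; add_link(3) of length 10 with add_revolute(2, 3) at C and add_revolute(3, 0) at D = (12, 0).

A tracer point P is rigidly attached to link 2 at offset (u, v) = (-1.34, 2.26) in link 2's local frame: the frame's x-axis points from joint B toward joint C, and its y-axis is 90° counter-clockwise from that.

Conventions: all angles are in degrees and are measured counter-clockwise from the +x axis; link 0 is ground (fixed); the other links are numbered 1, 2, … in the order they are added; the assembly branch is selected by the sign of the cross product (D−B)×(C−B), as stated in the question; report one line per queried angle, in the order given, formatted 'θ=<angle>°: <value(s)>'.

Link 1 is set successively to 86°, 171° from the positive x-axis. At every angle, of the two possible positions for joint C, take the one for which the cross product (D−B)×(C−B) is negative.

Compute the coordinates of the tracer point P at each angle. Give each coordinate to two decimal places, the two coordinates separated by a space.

A=(0,0), D=(12.00,0)
θ=86°: B = A + 1.00·(cos86°, sin86°) = (0.0698, 0.9976)
θ=86°: |BD| = 11.9719
θ=86°: circle(B,10.00) ∩ circle(D,10.00): a=5.9859, h=8.0105
θ=86°:   candidates: C₊=(6.7024,8.4815) cross=95.901; C₋=(5.3674,-7.4839) cross=-95.901
θ=86°:   branch - wants cross < 0 → take C=(5.3674,-7.4839) (cross=-95.901)
θ=86°: ex = (C−B)/|BC| = (0.5298,-0.8481); ey = (0.8481,0.5298)
θ=86°: P = B + -1.34·ex + 2.26·ey = (1.2767,3.3313)
θ=171°: B = A + 1.00·(cos171°, sin171°) = (-0.9877, 0.1564)
θ=171°: |BD| = 12.9886
θ=171°: circle(B,10.00) ∩ circle(D,10.00): a=6.4943, h=7.6042
θ=171°:   candidates: C₊=(5.5977,7.6819) cross=98.768; C₋=(5.4146,-7.5254) cross=-98.768
θ=171°:   branch - wants cross < 0 → take C=(5.4146,-7.5254) (cross=-98.768)
θ=171°: ex = (C−B)/|BC| = (0.6402,-0.7682); ey = (0.7682,0.6402)
θ=171°: P = B + -1.34·ex + 2.26·ey = (-0.1095,2.6327)

θ=86°: 1.28 3.33
θ=171°: -0.11 2.63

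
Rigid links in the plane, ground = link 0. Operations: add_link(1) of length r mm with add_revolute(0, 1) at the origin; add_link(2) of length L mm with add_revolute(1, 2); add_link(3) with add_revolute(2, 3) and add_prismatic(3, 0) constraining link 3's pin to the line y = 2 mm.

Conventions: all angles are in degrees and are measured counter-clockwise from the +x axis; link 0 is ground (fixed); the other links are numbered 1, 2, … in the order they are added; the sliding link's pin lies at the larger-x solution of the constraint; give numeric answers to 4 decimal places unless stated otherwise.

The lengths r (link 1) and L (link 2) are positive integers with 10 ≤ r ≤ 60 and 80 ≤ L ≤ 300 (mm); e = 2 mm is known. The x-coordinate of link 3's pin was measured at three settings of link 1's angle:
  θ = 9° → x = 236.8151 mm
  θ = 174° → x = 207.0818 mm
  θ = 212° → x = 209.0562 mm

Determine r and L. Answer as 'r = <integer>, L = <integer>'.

constraint per measurement: (x − r cos θ)² + (r sin θ − e)² = L²
subtracting the θ₁ and θ₂ equations cancels the r² and L² terms:
r = (x₁² − x₂²) / (2[(x₁cos θ₁ + e sin θ₁) − (x₂cos θ₂ + e sin θ₂)]) = 15.0000 → r = 15
L² = (x₁ − r cos θ₁)² + (r sin θ₁ − e)² = 49284.0201 → L = 222.0000 → L = 222
check at θ₃=212°: x = 209.0562 (printed 209.0562) ✓

r = 15, L = 222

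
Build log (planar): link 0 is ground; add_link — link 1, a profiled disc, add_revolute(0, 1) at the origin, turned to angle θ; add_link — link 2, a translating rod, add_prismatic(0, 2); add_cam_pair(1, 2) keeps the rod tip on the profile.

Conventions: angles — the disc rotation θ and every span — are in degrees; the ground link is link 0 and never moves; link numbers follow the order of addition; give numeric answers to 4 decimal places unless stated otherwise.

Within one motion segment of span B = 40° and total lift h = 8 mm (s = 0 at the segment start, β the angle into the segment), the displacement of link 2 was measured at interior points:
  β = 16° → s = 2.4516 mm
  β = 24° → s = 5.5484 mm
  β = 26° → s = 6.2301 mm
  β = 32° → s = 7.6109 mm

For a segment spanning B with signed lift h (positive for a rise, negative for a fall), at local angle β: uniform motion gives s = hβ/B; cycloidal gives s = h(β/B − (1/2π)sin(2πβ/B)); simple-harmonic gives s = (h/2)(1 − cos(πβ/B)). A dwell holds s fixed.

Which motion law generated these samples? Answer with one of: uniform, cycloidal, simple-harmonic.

candidates at β/B = r: uniform s = h·r (linear in β); cycloidal s = h·(r − sin(2πr)/(2π)); simple-harmonic s = (h/2)(1 − cos(πr))
β=16°: printed 2.4516 | uniform 3.2000, cycloidal 2.4516, simple-harmonic 2.7639
β=24°: printed 5.5484 | uniform 4.8000, cycloidal 5.5484, simple-harmonic 5.2361
β=26°: printed 6.2301 | uniform 5.2000, cycloidal 6.2301, simple-harmonic 5.8160
β=32°: printed 7.6109 | uniform 6.4000, cycloidal 7.6109, simple-harmonic 7.2361
only one law matches every sample → cycloidal

cycloidal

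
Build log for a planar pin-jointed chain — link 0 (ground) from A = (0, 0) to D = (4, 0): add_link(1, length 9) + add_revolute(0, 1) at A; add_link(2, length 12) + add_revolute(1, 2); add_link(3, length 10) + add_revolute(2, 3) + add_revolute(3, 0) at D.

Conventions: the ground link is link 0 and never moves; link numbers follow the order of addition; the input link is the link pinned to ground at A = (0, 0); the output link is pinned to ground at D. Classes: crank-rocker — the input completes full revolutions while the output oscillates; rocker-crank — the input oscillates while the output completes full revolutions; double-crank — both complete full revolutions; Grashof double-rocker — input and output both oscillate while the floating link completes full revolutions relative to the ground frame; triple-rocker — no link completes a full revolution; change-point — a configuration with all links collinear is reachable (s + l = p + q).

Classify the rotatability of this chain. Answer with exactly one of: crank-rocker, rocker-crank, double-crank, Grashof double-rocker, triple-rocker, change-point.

lengths: ground=4, input=9, coupler=12, output=10
sorted: s=4 (shortest), l=12 (longest), p+q=19
s + l = 16 vs p + q = 19
s + l < p + q (Grashof) with shortest = ground link → double-crank

double-crank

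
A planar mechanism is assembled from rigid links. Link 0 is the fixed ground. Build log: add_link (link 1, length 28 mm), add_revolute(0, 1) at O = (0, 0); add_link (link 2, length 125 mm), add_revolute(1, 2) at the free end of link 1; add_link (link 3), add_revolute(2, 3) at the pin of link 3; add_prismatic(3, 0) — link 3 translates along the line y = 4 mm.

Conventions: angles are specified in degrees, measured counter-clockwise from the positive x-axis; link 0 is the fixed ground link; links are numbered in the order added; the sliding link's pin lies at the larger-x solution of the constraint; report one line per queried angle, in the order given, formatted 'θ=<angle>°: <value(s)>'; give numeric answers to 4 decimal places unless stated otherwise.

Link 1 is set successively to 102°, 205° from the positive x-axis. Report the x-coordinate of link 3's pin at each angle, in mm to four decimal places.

geometry: r = 28 mm, L = 125 mm, e = 4 mm
θ=102°: crank pin P = (r cos θ, r sin θ) = (-5.821527, 27.388133)
θ=102°: h = r sin θ − e = 27.388133 − 4 = 23.388133
θ=102°: x = r cos θ + √(L² − h²) = -5.821527 + 122.792489 = 116.970961
θ=205°: crank pin P = (r cos θ, r sin θ) = (-25.376618, -11.833311)
θ=205°: h = r sin θ − e = -11.833311 − 4 = -15.833311
θ=205°: x = r cos θ + √(L² − h²) = -25.376618 + 123.993170 = 98.616552

θ=102°: 116.9710
θ=205°: 98.6166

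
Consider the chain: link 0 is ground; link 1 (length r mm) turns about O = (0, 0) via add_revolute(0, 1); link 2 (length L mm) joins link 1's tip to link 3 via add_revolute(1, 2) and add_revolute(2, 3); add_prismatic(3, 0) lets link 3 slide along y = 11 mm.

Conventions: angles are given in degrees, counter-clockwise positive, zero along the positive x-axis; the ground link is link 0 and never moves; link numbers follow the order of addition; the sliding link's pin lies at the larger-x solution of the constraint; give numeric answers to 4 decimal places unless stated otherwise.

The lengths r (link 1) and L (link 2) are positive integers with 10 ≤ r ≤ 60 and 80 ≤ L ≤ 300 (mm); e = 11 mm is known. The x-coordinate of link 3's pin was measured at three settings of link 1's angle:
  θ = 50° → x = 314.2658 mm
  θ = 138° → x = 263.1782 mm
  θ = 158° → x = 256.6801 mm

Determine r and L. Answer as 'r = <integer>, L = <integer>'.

constraint per measurement: (x − r cos θ)² + (r sin θ − e)² = L²
subtracting the θ₁ and θ₂ equations cancels the r² and L² terms:
r = (x₁² − x₂²) / (2[(x₁cos θ₁ + e sin θ₁) − (x₂cos θ₂ + e sin θ₂)]) = 37.0000 → r = 37
L² = (x₁ − r cos θ₁)² + (r sin θ₁ − e)² = 84680.9769 → L = 291.0000 → L = 291
check at θ₃=158°: x = 256.6801 (printed 256.6801) ✓

r = 37, L = 291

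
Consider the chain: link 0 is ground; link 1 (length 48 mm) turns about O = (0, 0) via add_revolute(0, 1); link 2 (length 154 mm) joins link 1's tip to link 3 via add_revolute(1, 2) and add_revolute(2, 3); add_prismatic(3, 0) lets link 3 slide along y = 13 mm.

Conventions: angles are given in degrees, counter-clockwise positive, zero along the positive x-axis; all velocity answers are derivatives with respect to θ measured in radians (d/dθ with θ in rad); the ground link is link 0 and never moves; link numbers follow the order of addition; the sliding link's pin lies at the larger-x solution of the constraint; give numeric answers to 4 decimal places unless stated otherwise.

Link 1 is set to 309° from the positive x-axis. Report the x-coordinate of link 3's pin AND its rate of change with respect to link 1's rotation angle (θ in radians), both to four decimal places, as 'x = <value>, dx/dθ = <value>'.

geometry: r = 48 mm, L = 154 mm, e = 13 mm
crank pin P = (r cos θ, r sin θ) = (30.207379, -37.303006)
h = r sin θ − e = -37.303006 − 13 = -50.303006
x = r cos θ + √(L² − h²) = 30.207379 + 145.552766 = 175.760144
dx/dθ = −r sin θ − h·r cos θ/√(L² − h²) (θ in radians; h = -50.303006) = 47.742670

x = 175.7601, dx/dθ = 47.7427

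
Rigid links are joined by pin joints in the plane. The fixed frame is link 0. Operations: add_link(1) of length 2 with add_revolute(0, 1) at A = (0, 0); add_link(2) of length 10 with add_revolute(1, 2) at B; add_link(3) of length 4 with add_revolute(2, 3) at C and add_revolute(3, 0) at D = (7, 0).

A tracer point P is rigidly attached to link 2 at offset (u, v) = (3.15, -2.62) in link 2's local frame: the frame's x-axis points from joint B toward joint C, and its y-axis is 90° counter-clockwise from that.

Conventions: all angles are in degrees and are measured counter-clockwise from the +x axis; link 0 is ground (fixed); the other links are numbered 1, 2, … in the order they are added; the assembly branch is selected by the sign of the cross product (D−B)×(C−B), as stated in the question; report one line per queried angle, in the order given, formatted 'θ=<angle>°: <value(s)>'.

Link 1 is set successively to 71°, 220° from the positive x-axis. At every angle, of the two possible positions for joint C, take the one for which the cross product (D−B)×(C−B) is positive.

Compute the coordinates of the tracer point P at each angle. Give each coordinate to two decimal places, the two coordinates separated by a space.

A=(0,0), D=(7.00,0)
θ=71°: B = A + 2.00·(cos71°, sin71°) = (0.6511, 1.8910)
θ=71°: |BD| = 6.6245
θ=71°: circle(B,10.00) ∩ circle(D,4.00): a=9.6523, h=2.6138
θ=71°:   candidates: C₊=(10.6480,1.6408) cross=17.315; C₋=(9.1557,-3.3694) cross=-17.315
θ=71°:   branch + wants cross > 0 → take C=(10.6480,1.6408) (cross=17.315)
θ=71°: ex = (C−B)/|BC| = (0.9997,-0.0250); ey = (0.0250,0.9997)
θ=71°: P = B + 3.15·ex + -2.62·ey = (3.7346,-0.8070)
θ=220°: B = A + 2.00·(cos220°, sin220°) = (-1.5321, -1.2856)
θ=220°: |BD| = 8.6284
θ=220°: circle(B,10.00) ∩ circle(D,4.00): a=9.1818, h=3.9615
θ=220°:   candidates: C₊=(6.9570,3.9998) cross=34.182; C₋=(8.1375,-3.8348) cross=-34.182
θ=220°:   branch + wants cross > 0 → take C=(6.9570,3.9998) (cross=34.182)
θ=220°: ex = (C−B)/|BC| = (0.8489,0.5285); ey = (-0.5285,0.8489)
θ=220°: P = B + 3.15·ex + -2.62·ey = (2.5267,-1.8448)

θ=71°: 3.73 -0.81
θ=220°: 2.53 -1.84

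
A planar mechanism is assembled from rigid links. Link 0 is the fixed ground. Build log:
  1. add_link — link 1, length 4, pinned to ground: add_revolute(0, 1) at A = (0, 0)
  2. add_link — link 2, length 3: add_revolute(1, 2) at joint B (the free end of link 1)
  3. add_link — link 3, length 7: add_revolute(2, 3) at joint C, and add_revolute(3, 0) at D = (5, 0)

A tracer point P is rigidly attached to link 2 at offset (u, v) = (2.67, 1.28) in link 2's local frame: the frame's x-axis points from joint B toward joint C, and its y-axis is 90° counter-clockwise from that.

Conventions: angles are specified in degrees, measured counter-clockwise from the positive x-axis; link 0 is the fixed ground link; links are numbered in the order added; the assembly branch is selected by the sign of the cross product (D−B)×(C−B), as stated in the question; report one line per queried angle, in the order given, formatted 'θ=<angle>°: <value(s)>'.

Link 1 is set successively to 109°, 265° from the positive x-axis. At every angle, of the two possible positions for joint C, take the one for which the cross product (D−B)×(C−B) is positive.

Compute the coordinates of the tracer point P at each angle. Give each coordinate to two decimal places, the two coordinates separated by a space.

A=(0,0), D=(5.00,0)
θ=109°: B = A + 4.00·(cos109°, sin109°) = (-1.3023, 3.7821)
θ=109°: |BD| = 7.3500
θ=109°: circle(B,3.00) ∩ circle(D,7.00): a=0.9539, h=2.8443
θ=109°:   candidates: C₊=(0.9793,5.7301) cross=20.906; C₋=(-1.9479,0.8524) cross=-20.906
θ=109°:   branch + wants cross > 0 → take C=(0.9793,5.7301) (cross=20.906)
θ=109°: ex = (C−B)/|BC| = (0.7605,0.6493); ey = (-0.6493,0.7605)
θ=109°: P = B + 2.67·ex + 1.28·ey = (-0.1029,6.4892)
θ=265°: B = A + 4.00·(cos265°, sin265°) = (-0.3486, -3.9848)
θ=265°: |BD| = 6.6698
θ=265°: circle(B,3.00) ∩ circle(D,7.00): a=0.3363, h=2.9811
θ=265°:   candidates: C₊=(-1.8599,-1.3933) cross=19.883; C₋=(1.7021,-6.1744) cross=-19.883
θ=265°:   branch + wants cross > 0 → take C=(-1.8599,-1.3933) (cross=19.883)
θ=265°: ex = (C−B)/|BC| = (-0.5038,0.8638); ey = (-0.8638,-0.5038)
θ=265°: P = B + 2.67·ex + 1.28·ey = (-2.7994,-2.3232)

θ=109°: -0.10 6.49
θ=265°: -2.80 -2.32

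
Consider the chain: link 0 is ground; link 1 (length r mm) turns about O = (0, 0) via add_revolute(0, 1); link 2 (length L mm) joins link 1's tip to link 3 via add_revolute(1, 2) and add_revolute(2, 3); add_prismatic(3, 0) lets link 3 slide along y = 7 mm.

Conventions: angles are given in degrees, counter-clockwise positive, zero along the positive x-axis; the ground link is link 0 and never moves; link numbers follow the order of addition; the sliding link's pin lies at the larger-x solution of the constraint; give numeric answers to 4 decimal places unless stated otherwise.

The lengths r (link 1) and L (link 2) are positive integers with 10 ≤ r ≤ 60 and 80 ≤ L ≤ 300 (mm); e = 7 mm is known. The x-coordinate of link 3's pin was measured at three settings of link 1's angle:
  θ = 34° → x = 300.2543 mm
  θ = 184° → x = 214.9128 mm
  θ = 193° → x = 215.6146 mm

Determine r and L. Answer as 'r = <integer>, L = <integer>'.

constraint per measurement: (x − r cos θ)² + (r sin θ − e)² = L²
subtracting the θ₁ and θ₂ equations cancels the r² and L² terms:
r = (x₁² − x₂²) / (2[(x₁cos θ₁ + e sin θ₁) − (x₂cos θ₂ + e sin θ₂)]) = 47.0000 → r = 47
L² = (x₁ − r cos θ₁)² + (r sin θ₁ − e)² = 68644.0187 → L = 262.0000 → L = 262
check at θ₃=193°: x = 215.6146 (printed 215.6146) ✓

r = 47, L = 262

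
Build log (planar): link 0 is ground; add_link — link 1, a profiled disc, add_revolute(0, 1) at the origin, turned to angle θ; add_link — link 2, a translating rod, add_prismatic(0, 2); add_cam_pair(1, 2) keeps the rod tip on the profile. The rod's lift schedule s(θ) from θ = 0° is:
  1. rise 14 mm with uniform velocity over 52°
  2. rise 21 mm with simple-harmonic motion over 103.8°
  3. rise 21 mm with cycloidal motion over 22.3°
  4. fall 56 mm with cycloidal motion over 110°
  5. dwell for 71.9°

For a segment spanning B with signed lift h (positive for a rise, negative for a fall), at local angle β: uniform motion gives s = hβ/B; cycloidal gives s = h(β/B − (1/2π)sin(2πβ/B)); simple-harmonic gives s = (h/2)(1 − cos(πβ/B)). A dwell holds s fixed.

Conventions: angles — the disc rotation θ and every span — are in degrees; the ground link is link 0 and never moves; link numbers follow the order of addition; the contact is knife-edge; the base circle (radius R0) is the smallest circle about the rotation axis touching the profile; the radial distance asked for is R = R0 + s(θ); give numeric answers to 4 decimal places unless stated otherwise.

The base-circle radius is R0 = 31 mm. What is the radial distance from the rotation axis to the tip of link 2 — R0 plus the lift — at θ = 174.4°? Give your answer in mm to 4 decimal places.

seg 1 [0°–52°] uniform, h=14: full span → s += 14 → s = 14.0000
seg 2 [52°–155.8°] simple-harmonic, h=21: full span → s += 21 → s = 35.0000
seg 3 [155.8°–178.1°] cycloidal, h=21: θ=174.4° here. β=18.6, B=22.3. 21·(0.8341 − sin(2π·0.8341)/(2π)) = 20.4023 → s = 55.4023
R = R0 + s = 31 + 55.4023 = 86.4023

86.4023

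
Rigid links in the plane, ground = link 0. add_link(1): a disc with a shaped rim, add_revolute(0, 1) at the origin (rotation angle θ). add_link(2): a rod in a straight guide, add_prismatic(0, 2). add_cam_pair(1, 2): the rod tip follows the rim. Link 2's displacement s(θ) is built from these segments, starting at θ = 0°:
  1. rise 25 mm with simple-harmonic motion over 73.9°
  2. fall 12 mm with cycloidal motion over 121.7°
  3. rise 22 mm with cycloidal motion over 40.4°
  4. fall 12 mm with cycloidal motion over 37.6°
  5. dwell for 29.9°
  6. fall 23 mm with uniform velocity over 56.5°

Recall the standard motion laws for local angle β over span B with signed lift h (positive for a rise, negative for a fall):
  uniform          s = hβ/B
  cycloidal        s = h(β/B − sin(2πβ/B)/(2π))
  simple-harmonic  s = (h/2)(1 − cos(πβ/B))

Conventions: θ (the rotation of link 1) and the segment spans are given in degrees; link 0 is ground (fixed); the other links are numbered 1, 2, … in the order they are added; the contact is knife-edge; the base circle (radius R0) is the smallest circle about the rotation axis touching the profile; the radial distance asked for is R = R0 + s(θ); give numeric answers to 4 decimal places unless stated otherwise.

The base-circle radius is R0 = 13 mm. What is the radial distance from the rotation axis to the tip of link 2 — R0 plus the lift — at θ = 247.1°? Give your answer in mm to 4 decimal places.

segment 1 (0° to 73.9°, simple-harmonic, h = 25) is passed completely: s = 0.0000 + (25) = 25.0000
segment 2 (73.9° to 195.6°, cycloidal, h = -12) is passed completely: s = 25.0000 + (-12) = 13.0000
segment 3 (195.6° to 236°, cycloidal, h = 22) is passed completely: s = 13.0000 + (22) = 35.0000
θ = 247.1° falls in segment 4 (236° to 273.6°, cycloidal, h = -12): β = 247.1 − 236 = 11.1°, B = 37.6°; Δs = -12·(0.2952 − sin(2π·0.2952)/(2π)) = -1.7092; s = 35.0000 − 1.7092 = 33.2908
R = R0 + s = 13 + 33.2908 = 46.2908

46.2908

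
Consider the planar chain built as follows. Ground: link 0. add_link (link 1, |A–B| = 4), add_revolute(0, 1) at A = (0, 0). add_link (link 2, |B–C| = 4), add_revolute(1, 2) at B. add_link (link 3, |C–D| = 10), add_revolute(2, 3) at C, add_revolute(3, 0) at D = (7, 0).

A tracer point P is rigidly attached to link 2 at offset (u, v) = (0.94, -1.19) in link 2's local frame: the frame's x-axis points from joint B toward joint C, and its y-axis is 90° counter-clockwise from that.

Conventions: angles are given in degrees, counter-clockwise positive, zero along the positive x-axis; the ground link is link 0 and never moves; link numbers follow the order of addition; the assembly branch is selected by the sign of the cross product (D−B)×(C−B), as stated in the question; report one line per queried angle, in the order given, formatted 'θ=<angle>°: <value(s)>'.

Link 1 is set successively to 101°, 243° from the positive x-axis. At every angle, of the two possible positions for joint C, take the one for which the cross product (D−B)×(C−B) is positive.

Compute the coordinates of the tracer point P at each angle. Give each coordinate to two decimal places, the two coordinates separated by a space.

A=(0,0), D=(7.00,0)
θ=101°: B = A + 4.00·(cos101°, sin101°) = (-0.7632, 3.9265)
θ=101°: |BD| = 8.6997
θ=101°: circle(B,4.00) ∩ circle(D,10.00): a=-0.4779, h=3.9714
θ=101°:   candidates: C₊=(0.6028,7.6860) cross=34.550; C₋=(-2.9821,0.5983) cross=-34.550
θ=101°:   branch + wants cross > 0 → take C=(0.6028,7.6860) (cross=34.550)
θ=101°: ex = (C−B)/|BC| = (0.3415,0.9399); ey = (-0.9399,0.3415)
θ=101°: P = B + 0.94·ex + -1.19·ey = (0.6762,4.4036)
θ=243°: B = A + 4.00·(cos243°, sin243°) = (-1.8160, -3.5640)
θ=243°: |BD| = 9.5091
θ=243°: circle(B,4.00) ∩ circle(D,10.00): a=0.3378, h=3.9857
θ=243°:   candidates: C₊=(-2.9967,0.2577) cross=37.901; C₋=(-0.0090,-7.1326) cross=-37.901
θ=243°:   branch + wants cross > 0 → take C=(-2.9967,0.2577) (cross=37.901)
θ=243°: ex = (C−B)/|BC| = (-0.2952,0.9554); ey = (-0.9554,-0.2952)
θ=243°: P = B + 0.94·ex + -1.19·ey = (-0.9565,-2.3146)

θ=101°: 0.68 4.40
θ=243°: -0.96 -2.31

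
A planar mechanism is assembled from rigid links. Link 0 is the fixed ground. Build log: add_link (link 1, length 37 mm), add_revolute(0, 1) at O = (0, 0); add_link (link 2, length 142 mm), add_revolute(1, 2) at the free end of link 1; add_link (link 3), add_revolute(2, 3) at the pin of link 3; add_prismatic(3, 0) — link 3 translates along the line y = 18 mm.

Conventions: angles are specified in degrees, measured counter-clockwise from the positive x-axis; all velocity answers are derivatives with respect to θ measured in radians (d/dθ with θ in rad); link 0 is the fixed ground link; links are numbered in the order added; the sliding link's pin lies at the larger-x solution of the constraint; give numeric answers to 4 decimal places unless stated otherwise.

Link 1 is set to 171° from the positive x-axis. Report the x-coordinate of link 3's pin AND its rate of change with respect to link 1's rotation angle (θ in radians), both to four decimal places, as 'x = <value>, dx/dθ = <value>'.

geometry: r = 37 mm, L = 142 mm, e = 18 mm
crank pin P = (r cos θ, r sin θ) = (-36.544469, 5.788075)
h = r sin θ − e = 5.788075 − 18 = -12.211925
x = r cos θ + √(L² − h²) = -36.544469 + 141.473916 = 104.929447
dx/dθ = −r sin θ − h·r cos θ/√(L² − h²) (θ in radians; h = -12.211925) = -8.942567

x = 104.9294, dx/dθ = -8.9426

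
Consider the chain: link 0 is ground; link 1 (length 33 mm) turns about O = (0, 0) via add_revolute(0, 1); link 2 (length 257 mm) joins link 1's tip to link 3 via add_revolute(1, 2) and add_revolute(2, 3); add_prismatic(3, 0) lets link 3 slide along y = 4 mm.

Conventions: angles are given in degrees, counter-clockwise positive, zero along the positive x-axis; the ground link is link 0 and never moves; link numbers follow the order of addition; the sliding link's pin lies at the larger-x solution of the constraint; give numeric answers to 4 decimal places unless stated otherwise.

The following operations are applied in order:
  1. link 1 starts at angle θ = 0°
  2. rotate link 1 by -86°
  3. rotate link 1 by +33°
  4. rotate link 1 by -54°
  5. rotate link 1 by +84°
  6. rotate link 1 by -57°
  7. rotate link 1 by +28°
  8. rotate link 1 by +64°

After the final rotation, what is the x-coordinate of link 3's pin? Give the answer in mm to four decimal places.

geometry: r = 33 mm, L = 257 mm, e = 4 mm; θ starts at 0°
rotate link 1 by -86°: θ ← 0° -86° = -86°
rotate link 1 by +33°: θ ← -86° +33° = -53°
rotate link 1 by -54°: θ ← -53° -54° = -107°
rotate link 1 by +84°: θ ← -107° +84° = -23°
rotate link 1 by -57°: θ ← -23° -57° = -80°
rotate link 1 by +28°: θ ← -80° +28° = -52°
rotate link 1 by +64°: θ ← -52° +64° = 12°
crank pin P = (r cos θ, r sin θ) = (32.278871, 6.861086)
h = r sin θ − e = 6.861086 − 4 = 2.861086
x = r cos θ + √(L² − h²) = 32.278871 + 256.984074 = 289.262945

289.2629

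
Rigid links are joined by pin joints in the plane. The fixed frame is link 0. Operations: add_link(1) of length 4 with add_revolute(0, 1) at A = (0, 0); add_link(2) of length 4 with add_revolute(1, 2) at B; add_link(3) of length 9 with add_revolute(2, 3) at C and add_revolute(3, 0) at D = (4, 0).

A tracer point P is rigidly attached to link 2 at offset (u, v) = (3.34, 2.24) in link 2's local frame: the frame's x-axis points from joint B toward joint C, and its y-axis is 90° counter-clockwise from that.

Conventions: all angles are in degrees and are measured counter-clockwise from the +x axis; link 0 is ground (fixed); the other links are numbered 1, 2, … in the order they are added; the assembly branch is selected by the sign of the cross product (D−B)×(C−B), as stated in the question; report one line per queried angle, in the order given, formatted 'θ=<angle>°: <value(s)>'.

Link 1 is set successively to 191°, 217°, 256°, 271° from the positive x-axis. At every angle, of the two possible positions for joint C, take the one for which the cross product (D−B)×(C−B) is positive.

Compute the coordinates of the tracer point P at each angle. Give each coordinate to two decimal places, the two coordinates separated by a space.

A=(0,0), D=(4.00,0)
θ=191°: B = A + 4.00·(cos191°, sin191°) = (-3.9265, -0.7632)
θ=191°: |BD| = 7.9632
θ=191°: circle(B,4.00) ∩ circle(D,9.00): a=-0.0997, h=3.9988
θ=191°:   candidates: C₊=(-4.4090,3.2076) cross=31.843; C₋=(-3.6425,-4.7531) cross=-31.843
θ=191°:   branch + wants cross > 0 → take C=(-4.4090,3.2076) (cross=31.843)
θ=191°: ex = (C−B)/|BC| = (-0.1206,0.9927); ey = (-0.9927,-0.1206)
θ=191°: P = B + 3.34·ex + 2.24·ey = (-6.5530,2.2822)
θ=217°: B = A + 4.00·(cos217°, sin217°) = (-3.1945, -2.4073)
θ=217°: |BD| = 7.5866
θ=217°: circle(B,4.00) ∩ circle(D,9.00): a=-0.4906, h=3.9698
θ=217°:   candidates: C₊=(-4.9194,1.2017) cross=30.117; C₋=(-2.4001,-6.3276) cross=-30.117
θ=217°:   branch + wants cross > 0 → take C=(-4.9194,1.2017) (cross=30.117)
θ=217°: ex = (C−B)/|BC| = (-0.4312,0.9022); ey = (-0.9022,-0.4312)
θ=217°: P = B + 3.34·ex + 2.24·ey = (-6.6558,-0.3597)
θ=256°: B = A + 4.00·(cos256°, sin256°) = (-0.9677, -3.8812)
θ=256°: |BD| = 6.3041
θ=256°: circle(B,4.00) ∩ circle(D,9.00): a=-2.0033, h=3.4622
θ=256°:   candidates: C₊=(-4.6779,-2.3863) cross=21.826; C₋=(-0.4148,-7.8428) cross=-21.826
θ=256°:   branch + wants cross > 0 → take C=(-4.6779,-2.3863) (cross=21.826)
θ=256°: ex = (C−B)/|BC| = (-0.9275,0.3737); ey = (-0.3737,-0.9275)
θ=256°: P = B + 3.34·ex + 2.24·ey = (-4.9028,-4.7107)
θ=271°: B = A + 4.00·(cos271°, sin271°) = (0.0698, -3.9994)
θ=271°: |BD| = 5.6073
θ=271°: circle(B,4.00) ∩ circle(D,9.00): a=-2.9924, h=2.6543
θ=271°:   candidates: C₊=(-3.9208,-4.2733) cross=14.884; C₋=(-0.1344,-7.9942) cross=-14.884
θ=271°:   branch + wants cross > 0 → take C=(-3.9208,-4.2733) (cross=14.884)
θ=271°: ex = (C−B)/|BC| = (-0.9977,-0.0685); ey = (0.0685,-0.9977)
θ=271°: P = B + 3.34·ex + 2.24·ey = (-3.1090,-6.4628)

θ=191°: -6.55 2.28
θ=217°: -6.66 -0.36
θ=256°: -4.90 -4.71
θ=271°: -3.11 -6.46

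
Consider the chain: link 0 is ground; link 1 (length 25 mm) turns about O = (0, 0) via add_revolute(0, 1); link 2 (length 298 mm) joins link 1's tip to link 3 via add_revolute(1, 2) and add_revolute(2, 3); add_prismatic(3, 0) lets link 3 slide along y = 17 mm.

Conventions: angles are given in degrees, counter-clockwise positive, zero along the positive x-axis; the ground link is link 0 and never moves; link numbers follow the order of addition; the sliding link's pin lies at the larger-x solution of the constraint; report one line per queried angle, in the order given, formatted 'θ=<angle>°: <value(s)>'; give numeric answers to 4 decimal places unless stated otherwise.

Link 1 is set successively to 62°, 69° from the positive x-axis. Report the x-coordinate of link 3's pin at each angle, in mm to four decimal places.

geometry: r = 25 mm, L = 298 mm, e = 17 mm
θ=62°: crank pin P = (r cos θ, r sin θ) = (11.736789, 22.073690)
θ=62°: h = r sin θ − e = 22.073690 − 17 = 5.073690
θ=62°: x = r cos θ + √(L² − h²) = 11.736789 + 297.956805 = 309.693594
θ=69°: crank pin P = (r cos θ, r sin θ) = (8.959199, 23.339511)
θ=69°: h = r sin θ − e = 23.339511 − 17 = 6.339511
θ=69°: x = r cos θ + √(L² − h²) = 8.959199 + 297.932560 = 306.891759

θ=62°: 309.6936
θ=69°: 306.8918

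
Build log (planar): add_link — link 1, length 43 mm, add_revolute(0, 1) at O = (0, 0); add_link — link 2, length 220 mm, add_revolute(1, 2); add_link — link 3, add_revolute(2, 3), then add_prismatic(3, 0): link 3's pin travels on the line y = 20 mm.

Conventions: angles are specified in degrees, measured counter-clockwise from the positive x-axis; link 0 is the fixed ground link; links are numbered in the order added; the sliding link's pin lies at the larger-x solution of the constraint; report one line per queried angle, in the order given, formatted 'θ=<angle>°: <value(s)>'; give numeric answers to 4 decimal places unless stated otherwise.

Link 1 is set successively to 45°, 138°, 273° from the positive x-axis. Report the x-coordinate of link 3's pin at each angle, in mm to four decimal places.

geometry: r = 43 mm, L = 220 mm, e = 20 mm
θ=45°: crank pin P = (r cos θ, r sin θ) = (30.405592, 30.405592)
θ=45°: h = r sin θ − e = 30.405592 − 20 = 10.405592
θ=45°: x = r cos θ + √(L² − h²) = 30.405592 + 219.753780 = 250.159371
θ=138°: crank pin P = (r cos θ, r sin θ) = (-31.955227, 28.772616)
θ=138°: h = r sin θ − e = 28.772616 − 20 = 8.772616
θ=138°: x = r cos θ + √(L² − h²) = -31.955227 + 219.825024 = 187.869797
θ=273°: crank pin P = (r cos θ, r sin θ) = (2.250446, -42.941070)
θ=273°: h = r sin θ − e = -42.941070 − 20 = -62.941070
θ=273°: x = r cos θ + √(L² − h²) = 2.250446 + 210.804226 = 213.054672

θ=45°: 250.1594
θ=138°: 187.8698
θ=273°: 213.0547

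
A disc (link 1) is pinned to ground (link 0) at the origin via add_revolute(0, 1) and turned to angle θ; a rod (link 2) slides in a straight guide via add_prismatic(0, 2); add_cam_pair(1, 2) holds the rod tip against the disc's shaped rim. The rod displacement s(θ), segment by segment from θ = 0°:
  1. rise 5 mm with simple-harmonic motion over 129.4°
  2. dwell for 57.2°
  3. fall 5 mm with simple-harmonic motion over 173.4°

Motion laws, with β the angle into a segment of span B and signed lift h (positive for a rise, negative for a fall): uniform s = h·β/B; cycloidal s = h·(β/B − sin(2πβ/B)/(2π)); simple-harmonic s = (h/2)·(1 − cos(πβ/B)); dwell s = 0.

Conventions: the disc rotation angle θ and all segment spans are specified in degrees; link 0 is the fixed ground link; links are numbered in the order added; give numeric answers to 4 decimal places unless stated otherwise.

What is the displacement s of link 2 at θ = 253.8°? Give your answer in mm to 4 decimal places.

segment 1 (0° to 129.4°, simple-harmonic, h = 5) is passed completely: s = 0.0000 + (5) = 5.0000
segment 2 (129.4° to 186.6°, dwell): s unchanged at 5.0000
θ = 253.8° falls in segment 3 (186.6° to 360°, simple-harmonic, h = -5): β = 253.8 − 186.6 = 67.2°, B = 173.4°; Δs = -5/2·(1 − cos(π·0.3875)) = -1.6350; s = 5.0000 − 1.6350 = 3.3650

3.3650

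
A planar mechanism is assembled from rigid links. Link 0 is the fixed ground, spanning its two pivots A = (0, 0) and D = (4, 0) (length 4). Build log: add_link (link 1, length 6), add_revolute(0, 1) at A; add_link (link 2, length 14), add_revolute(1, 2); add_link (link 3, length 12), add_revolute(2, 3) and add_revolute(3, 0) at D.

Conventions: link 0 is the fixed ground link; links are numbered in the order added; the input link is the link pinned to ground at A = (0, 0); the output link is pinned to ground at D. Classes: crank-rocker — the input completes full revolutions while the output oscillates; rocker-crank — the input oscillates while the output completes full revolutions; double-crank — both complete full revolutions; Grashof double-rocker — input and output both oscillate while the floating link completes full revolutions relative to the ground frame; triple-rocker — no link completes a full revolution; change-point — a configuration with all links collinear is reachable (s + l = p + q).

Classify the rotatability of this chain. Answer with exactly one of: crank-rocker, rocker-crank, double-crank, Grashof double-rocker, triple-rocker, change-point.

lengths: ground=4, input=6, coupler=14, output=12
sorted: s=4 (shortest), l=14 (longest), p+q=18
s + l = 18 vs p + q = 18
s + l = p + q → change-point (collinear configuration reachable)

change-point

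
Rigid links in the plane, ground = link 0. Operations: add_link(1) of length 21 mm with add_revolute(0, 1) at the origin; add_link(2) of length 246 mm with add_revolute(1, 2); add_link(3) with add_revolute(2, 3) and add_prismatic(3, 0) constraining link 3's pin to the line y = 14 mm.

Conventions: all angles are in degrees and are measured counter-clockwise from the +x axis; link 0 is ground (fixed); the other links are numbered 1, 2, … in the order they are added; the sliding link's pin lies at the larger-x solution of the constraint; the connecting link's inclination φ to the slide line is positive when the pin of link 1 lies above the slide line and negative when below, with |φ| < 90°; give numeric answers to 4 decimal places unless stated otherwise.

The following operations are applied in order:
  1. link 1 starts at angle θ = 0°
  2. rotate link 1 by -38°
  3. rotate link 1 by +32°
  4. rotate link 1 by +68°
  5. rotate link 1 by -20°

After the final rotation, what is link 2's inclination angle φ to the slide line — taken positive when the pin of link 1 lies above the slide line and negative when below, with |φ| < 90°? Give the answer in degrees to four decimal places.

geometry: r = 21 mm, L = 246 mm, e = 14 mm; θ starts at 0°
rotate link 1 by -38°: θ ← 0° -38° = -38°
rotate link 1 by +32°: θ ← -38° +32° = -6°
rotate link 1 by +68°: θ ← -6° +68° = 62°
rotate link 1 by -20°: θ ← 62° -20° = 42°
h = r sin θ − e = 14.051743 − 14 = 0.051743
sin φ = h / L = 0.051743 / 246 = 0.00021034
φ = arcsin(0.00021034) = 0.012051°

0.0121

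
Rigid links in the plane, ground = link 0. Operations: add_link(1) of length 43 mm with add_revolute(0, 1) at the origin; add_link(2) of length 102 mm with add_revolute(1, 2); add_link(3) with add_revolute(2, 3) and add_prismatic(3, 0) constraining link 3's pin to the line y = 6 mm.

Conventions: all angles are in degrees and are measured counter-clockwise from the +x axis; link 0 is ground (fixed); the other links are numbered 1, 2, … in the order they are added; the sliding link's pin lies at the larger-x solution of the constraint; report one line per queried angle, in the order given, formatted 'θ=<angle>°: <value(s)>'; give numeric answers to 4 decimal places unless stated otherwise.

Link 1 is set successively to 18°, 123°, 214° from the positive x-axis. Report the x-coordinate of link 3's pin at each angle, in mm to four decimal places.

geometry: r = 43 mm, L = 102 mm, e = 6 mm
θ=18°: crank pin P = (r cos θ, r sin θ) = (40.895430, 13.287731)
θ=18°: h = r sin θ − e = 13.287731 − 6 = 7.287731
θ=18°: x = r cos θ + √(L² − h²) = 40.895430 + 101.739319 = 142.634749
θ=123°: crank pin P = (r cos θ, r sin θ) = (-23.419479, 36.062834)
θ=123°: h = r sin θ − e = 36.062834 − 6 = 30.062834
θ=123°: x = r cos θ + √(L² − h²) = -23.419479 + 97.469103 = 74.049624
θ=214°: crank pin P = (r cos θ, r sin θ) = (-35.648616, -24.045295)
θ=214°: h = r sin θ − e = -24.045295 − 6 = -30.045295
θ=214°: x = r cos θ + √(L² − h²) = -35.648616 + 97.474511 = 61.825895

θ=18°: 142.6347
θ=123°: 74.0496
θ=214°: 61.8259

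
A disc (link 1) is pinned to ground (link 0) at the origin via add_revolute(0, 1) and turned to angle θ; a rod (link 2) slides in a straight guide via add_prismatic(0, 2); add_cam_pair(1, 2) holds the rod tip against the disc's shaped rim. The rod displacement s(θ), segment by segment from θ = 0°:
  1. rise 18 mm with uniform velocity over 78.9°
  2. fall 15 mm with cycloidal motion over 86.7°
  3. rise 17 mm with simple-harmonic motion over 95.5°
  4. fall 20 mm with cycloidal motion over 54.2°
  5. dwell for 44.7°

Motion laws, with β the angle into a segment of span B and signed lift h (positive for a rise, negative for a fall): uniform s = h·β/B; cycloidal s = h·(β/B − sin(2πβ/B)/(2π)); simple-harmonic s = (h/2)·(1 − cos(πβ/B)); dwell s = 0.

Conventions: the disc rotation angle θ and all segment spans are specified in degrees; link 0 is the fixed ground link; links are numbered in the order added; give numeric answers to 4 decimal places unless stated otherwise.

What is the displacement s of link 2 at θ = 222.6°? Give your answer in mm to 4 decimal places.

segment 1 (0° to 78.9°, uniform, h = 18) is passed completely: s = 0.0000 + (18) = 18.0000
segment 2 (78.9° to 165.6°, cycloidal, h = -15) is passed completely: s = 18.0000 + (-15) = 3.0000
θ = 222.6° falls in segment 3 (165.6° to 261.1°, simple-harmonic, h = 17): β = 222.6 − 165.6 = 57°, B = 95.5°; Δs = 17/2·(1 − cos(π·0.5969)) = 11.0467; s = 3.0000 + 11.0467 = 14.0467

14.0467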